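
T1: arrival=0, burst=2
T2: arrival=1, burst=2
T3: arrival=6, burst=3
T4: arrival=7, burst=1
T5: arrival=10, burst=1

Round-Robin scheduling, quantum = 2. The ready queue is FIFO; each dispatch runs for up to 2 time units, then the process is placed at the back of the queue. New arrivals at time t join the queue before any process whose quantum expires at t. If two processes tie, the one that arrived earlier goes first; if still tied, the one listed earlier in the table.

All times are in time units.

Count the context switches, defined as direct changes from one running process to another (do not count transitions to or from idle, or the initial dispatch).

4

Gantt: | T1 0-2 | T2 2-4 | idle 4-6 | T3 6-8 | T4 8-9 | T3 9-10 | T5 10-11 |
Completion: T1=2  T2=4  T3=10  T4=9  T5=11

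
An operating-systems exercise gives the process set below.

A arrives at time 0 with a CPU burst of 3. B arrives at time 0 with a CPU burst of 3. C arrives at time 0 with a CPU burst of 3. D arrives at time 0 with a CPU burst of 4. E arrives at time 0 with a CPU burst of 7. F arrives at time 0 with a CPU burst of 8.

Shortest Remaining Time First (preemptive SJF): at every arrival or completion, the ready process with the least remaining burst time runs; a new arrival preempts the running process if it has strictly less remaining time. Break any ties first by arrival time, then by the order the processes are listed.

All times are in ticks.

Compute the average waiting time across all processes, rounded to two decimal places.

Schedule: | A 0-3 | B 3-6 | C 6-9 | D 9-13 | E 13-20 | F 20-28 |
Completion: A=3  B=6  C=9  D=13  E=20  F=28
Waiting times: A=0, B=3, C=6, D=9, E=13, F=20
Average waiting = (0+3+6+9+13+20) / 6 = 51/6 = 8.50

8.50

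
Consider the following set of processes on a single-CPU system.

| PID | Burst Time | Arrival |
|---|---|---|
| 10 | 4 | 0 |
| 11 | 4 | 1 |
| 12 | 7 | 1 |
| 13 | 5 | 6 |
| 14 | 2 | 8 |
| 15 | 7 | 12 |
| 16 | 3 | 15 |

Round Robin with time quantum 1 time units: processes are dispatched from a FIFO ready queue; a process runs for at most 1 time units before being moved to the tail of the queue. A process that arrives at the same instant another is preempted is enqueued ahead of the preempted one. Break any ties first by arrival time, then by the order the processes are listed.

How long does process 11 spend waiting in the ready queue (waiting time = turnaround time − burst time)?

Schedule: | 10 0-1 | 11 1-2 | 12 2-3 | 10 3-4 | 11 4-5 | 12 5-6 | 10 6-7 | 11 7-8 | 13 8-9 | 12 9-10 | 10 10-11 | 14 11-12 | 11 12-13 | 13 13-14 | 12 14-15 | 15 15-16 | 14 16-17 | 13 17-18 | 16 18-19 | 12 19-20 | 15 20-21 | 13 21-22 | 16 22-23 | 12 23-24 | 15 24-25 | 13 25-26 | 16 26-27 | 12 27-28 | 15 28-32 |
Completion: 10=11  11=13  12=28  13=26  14=17  15=32  16=27
Waiting(11) = turnaround − burst = 12 − 4 = 8

8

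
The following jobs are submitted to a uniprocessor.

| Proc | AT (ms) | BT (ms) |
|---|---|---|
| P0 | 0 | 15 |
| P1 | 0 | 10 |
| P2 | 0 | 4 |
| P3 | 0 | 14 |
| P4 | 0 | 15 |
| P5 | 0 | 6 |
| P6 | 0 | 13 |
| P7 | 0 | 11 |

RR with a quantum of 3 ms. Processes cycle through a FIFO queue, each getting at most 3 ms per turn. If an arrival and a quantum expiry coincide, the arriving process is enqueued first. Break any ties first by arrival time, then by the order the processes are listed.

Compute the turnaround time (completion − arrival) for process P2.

Gantt: | P0 0-3 | P1 3-6 | P2 6-9 | P3 9-12 | P4 12-15 | P5 15-18 | P6 18-21 | P7 21-24 | P0 24-27 | P1 27-30 | P2 30-31 | P3 31-34 | P4 34-37 | P5 37-40 | P6 40-43 | P7 43-46 | P0 46-49 | P1 49-52 | P3 52-55 | P4 55-58 | P6 58-61 | P7 61-64 | P0 64-67 | P1 67-68 | P3 68-71 | P4 71-74 | P6 74-77 | P7 77-79 | P0 79-82 | P3 82-84 | P4 84-87 | P6 87-88 |
Completion: P0=82  P1=68  P2=31  P3=84  P4=87  P5=40  P6=88  P7=79
Turnaround(P2) = completion − arrival = 31 − 0 = 31

31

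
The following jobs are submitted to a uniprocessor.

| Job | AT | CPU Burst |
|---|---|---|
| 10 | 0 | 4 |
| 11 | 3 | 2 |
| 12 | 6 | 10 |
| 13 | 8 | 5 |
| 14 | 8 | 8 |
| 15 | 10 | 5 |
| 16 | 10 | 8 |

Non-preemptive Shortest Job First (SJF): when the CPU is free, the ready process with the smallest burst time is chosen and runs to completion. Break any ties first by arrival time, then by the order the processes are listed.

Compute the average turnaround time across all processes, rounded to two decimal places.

Gantt: | 10 0-4 | 11 4-6 | 12 6-16 | 13 16-21 | 15 21-26 | 14 26-34 | 16 34-42 |
Completion: 10=4  11=6  12=16  13=21  14=34  15=26  16=42
Turnaround (C−A): 10=4  11=3  12=10  13=13  14=26  15=16  16=32
Turnaround times: 10=4, 11=3, 12=10, 13=13, 14=26, 15=16, 16=32
Average turnaround = (4+3+10+13+26+16+32) / 7 = 104/7 = 14.86

14.86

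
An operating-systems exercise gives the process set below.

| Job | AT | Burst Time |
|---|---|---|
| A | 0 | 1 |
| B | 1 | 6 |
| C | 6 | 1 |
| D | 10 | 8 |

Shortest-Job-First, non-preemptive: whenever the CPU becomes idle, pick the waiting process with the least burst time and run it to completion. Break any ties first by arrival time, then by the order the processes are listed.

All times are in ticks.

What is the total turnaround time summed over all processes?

Gantt: | A 0-1 | B 1-7 | C 7-8 | idle 8-10 | D 10-18 |
Completion: A=1  B=7  C=8  D=18
Turnaround (C−A): A=1  B=6  C=2  D=8
Turnaround = completion − arrival: A=1, B=6, C=2, D=8
Total turnaround = 1 + 6 + 2 + 8 = 17

17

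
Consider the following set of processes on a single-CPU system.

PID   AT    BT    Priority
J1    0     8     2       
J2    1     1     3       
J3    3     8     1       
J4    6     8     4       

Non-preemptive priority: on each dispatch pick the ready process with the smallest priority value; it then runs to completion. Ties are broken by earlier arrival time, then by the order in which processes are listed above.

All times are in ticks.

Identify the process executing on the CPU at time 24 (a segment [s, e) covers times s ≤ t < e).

Schedule: | J1 0-8 | J3 8-16 | J2 16-17 | J4 17-25 |
Completion: J1=8  J2=17  J3=16  J4=25
Turnaround (C−A): J1=8  J2=16  J3=13  J4=19

J4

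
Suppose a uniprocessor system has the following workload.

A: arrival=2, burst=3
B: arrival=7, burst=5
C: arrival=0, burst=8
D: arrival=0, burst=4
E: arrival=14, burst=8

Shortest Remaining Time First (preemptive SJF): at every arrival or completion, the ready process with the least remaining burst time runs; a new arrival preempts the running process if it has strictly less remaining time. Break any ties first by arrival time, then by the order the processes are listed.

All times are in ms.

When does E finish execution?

28

Gantt: | D 0-4 | A 4-7 | B 7-12 | C 12-20 | E 20-28 |
Completion: A=7  B=12  C=20  D=4  E=28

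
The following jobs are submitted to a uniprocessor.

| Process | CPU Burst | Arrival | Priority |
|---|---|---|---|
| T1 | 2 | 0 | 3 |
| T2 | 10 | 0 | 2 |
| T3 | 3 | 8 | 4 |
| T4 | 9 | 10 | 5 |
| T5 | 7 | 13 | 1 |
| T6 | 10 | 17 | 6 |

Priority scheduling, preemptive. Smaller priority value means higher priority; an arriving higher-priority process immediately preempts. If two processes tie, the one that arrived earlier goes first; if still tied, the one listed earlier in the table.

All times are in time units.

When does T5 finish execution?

20

Timeline: | T2 0-10 | T1 10-12 | T3 12-13 | T5 13-20 | T3 20-22 | T4 22-31 | T6 31-41 |
Completion: T1=12  T2=10  T3=22  T4=31  T5=20  T6=41
Turnaround (C−A): T1=12  T2=10  T3=14  T4=21  T5=7  T6=24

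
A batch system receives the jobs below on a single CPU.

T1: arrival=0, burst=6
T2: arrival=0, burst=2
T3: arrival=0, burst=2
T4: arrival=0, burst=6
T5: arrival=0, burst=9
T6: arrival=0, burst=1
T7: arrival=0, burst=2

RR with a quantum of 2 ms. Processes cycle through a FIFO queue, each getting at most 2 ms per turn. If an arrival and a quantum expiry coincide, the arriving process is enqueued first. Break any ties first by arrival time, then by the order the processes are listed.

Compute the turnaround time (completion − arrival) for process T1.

21

Schedule: | T1 0-2 | T2 2-4 | T3 4-6 | T4 6-8 | T5 8-10 | T6 10-11 | T7 11-13 | T1 13-15 | T4 15-17 | T5 17-19 | T1 19-21 | T4 21-23 | T5 23-28 |
Completion: T1=21  T2=4  T3=6  T4=23  T5=28  T6=11  T7=13
Turnaround (C−A): T1=21  T2=4  T3=6  T4=23  T5=28  T6=11  T7=13
Turnaround(T1) = completion − arrival = 21 − 0 = 21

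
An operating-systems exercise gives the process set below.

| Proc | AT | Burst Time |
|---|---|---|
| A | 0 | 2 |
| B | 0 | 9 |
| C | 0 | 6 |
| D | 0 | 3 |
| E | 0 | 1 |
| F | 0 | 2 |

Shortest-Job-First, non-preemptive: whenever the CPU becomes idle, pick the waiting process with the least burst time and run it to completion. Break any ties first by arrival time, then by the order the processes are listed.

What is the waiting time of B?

14

Schedule: | E 0-1 | A 1-3 | F 3-5 | D 5-8 | C 8-14 | B 14-23 |
Completion: A=3  B=23  C=14  D=8  E=1  F=5
Waiting(B) = turnaround − burst = 23 − 9 = 14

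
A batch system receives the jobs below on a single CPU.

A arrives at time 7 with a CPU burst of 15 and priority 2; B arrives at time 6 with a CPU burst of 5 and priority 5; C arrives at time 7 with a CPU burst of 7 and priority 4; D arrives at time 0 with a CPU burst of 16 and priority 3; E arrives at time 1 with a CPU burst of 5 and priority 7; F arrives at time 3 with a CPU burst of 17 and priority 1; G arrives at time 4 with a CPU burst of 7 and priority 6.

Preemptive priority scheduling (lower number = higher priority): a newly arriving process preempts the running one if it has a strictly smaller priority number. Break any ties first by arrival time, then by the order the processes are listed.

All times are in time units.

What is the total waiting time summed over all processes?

Schedule: | D 0-3 | F 3-20 | A 20-35 | D 35-48 | C 48-55 | B 55-60 | G 60-67 | E 67-72 |
Completion: A=35  B=60  C=55  D=48  E=72  F=20  G=67
Turnaround (C−A): A=28  B=54  C=48  D=48  E=71  F=17  G=63
Waiting = turnaround − burst: A=13, B=49, C=41, D=32, E=66, F=0, G=56
Total waiting = 13 + 49 + 41 + 32 + 66 + 0 + 56 = 257

257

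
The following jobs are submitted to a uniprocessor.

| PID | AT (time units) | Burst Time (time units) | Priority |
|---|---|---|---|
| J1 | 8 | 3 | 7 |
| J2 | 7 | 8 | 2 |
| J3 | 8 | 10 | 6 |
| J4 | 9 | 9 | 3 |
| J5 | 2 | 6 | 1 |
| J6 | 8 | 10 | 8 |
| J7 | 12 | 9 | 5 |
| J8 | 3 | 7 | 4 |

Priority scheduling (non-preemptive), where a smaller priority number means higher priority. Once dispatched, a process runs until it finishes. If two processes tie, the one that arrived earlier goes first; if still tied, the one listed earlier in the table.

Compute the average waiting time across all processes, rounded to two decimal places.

21.50

Gantt: | idle 0-2 | J5 2-8 | J2 8-16 | J4 16-25 | J8 25-32 | J7 32-41 | J3 41-51 | J1 51-54 | J6 54-64 |
Completion: J1=54  J2=16  J3=51  J4=25  J5=8  J6=64  J7=41  J8=32
Turnaround (C−A): J1=46  J2=9  J3=43  J4=16  J5=6  J6=56  J7=29  J8=29
Waiting times: J1=43, J2=1, J3=33, J4=7, J5=0, J6=46, J7=20, J8=22
Average waiting = (43+1+33+7+0+46+20+22) / 8 = 172/8 = 21.50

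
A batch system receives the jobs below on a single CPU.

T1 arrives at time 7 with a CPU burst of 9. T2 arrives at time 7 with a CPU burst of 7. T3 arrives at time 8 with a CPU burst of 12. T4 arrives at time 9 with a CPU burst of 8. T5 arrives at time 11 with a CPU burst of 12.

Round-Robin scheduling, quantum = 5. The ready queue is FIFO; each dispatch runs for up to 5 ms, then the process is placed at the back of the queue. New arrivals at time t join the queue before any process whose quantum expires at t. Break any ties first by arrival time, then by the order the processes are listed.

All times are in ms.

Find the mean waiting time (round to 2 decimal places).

Timeline: | idle 0-7 | T1 7-12 | T2 12-17 | T3 17-22 | T4 22-27 | T5 27-32 | T1 32-36 | T2 36-38 | T3 38-43 | T4 43-46 | T5 46-51 | T3 51-53 | T5 53-55 |
Completion: T1=36  T2=38  T3=53  T4=46  T5=55
Turnaround (C−A): T1=29  T2=31  T3=45  T4=37  T5=44
Waiting times: T1=20, T2=24, T3=33, T4=29, T5=32
Average waiting = (20+24+33+29+32) / 5 = 138/5 = 27.60

27.60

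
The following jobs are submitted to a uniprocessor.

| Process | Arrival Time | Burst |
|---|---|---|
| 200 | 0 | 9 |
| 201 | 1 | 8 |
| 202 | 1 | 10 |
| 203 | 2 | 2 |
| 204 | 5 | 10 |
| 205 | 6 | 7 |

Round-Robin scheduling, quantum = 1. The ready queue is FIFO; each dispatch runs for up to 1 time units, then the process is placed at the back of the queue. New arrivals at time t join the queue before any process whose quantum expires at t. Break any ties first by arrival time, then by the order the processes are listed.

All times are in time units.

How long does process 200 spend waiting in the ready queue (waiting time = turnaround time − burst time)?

Timeline: | 200 0-1 | 201 1-2 | 202 2-3 | 200 3-4 | 203 4-5 | 201 5-6 | 202 6-7 | 200 7-8 | 204 8-9 | 203 9-10 | 205 10-11 | 201 11-12 | 202 12-13 | 200 13-14 | 204 14-15 | 205 15-16 | 201 16-17 | 202 17-18 | 200 18-19 | 204 19-20 | 205 20-21 | 201 21-22 | 202 22-23 | 200 23-24 | 204 24-25 | 205 25-26 | 201 26-27 | 202 27-28 | 200 28-29 | 204 29-30 | 205 30-31 | 201 31-32 | 202 32-33 | 200 33-34 | 204 34-35 | 205 35-36 | 201 36-37 | 202 37-38 | 200 38-39 | 204 39-40 | 205 40-41 | 202 41-42 | 204 42-43 | 202 43-44 | 204 44-46 |
Completion: 200=39  201=37  202=44  203=10  204=46  205=41
Waiting(200) = turnaround − burst = 39 − 9 = 30

30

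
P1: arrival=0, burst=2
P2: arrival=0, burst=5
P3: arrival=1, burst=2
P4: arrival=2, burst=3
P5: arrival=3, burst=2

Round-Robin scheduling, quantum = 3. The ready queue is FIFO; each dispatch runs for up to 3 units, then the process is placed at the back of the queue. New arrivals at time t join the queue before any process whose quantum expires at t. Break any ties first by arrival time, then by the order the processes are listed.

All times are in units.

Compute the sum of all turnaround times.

Schedule: | P1 0-2 | P2 2-5 | P3 5-7 | P4 7-10 | P5 10-12 | P2 12-14 |
Completion: P1=2  P2=14  P3=7  P4=10  P5=12
Turnaround = completion − arrival: P1=2, P2=14, P3=6, P4=8, P5=9
Total turnaround = 2 + 14 + 6 + 8 + 9 = 39

39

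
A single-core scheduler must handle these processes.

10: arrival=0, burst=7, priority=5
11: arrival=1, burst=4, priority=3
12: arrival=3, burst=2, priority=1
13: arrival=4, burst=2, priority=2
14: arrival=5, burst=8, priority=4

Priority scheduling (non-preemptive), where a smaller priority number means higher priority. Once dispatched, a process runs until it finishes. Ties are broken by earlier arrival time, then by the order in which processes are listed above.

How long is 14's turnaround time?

Timeline: | 10 0-7 | 12 7-9 | 13 9-11 | 11 11-15 | 14 15-23 |
Completion: 10=7  11=15  12=9  13=11  14=23
Turnaround (C−A): 10=7  11=14  12=6  13=7  14=18
Turnaround(14) = completion − arrival = 23 − 5 = 18

18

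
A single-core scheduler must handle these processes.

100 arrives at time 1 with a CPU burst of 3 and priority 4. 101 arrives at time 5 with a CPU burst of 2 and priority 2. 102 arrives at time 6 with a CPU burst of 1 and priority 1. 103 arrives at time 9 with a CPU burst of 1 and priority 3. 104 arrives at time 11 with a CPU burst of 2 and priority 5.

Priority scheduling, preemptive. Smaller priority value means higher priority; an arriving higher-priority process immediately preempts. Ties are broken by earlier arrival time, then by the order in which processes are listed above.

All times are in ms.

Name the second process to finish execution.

Timeline: | idle 0-1 | 100 1-4 | idle 4-5 | 101 5-6 | 102 6-7 | 101 7-8 | idle 8-9 | 103 9-10 | idle 10-11 | 104 11-13 |
Completion: 100=4  101=8  102=7  103=10  104=13
Turnaround (C−A): 100=3  101=3  102=1  103=1  104=2
Finish order: 100 → 102 → 101 → 103 → 104

102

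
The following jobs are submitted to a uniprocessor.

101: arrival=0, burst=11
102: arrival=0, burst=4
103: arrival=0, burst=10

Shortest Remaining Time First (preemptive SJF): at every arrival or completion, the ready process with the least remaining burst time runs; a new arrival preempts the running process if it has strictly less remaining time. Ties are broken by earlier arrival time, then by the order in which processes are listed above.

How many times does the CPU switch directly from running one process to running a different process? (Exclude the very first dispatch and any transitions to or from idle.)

2

Timeline: | 102 0-4 | 103 4-14 | 101 14-25 |
Completion: 101=25  102=4  103=14
Turnaround (C−A): 101=25  102=4  103=14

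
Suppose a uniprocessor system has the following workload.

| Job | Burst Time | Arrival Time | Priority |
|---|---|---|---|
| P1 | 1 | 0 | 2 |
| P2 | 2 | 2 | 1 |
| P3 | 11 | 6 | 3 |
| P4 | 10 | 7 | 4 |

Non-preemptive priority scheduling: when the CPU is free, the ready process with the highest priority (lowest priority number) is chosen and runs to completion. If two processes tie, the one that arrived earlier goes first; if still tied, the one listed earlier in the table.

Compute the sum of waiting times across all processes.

Gantt: | P1 0-1 | idle 1-2 | P2 2-4 | idle 4-6 | P3 6-17 | P4 17-27 |
Completion: P1=1  P2=4  P3=17  P4=27
Turnaround (C−A): P1=1  P2=2  P3=11  P4=20
Waiting = turnaround − burst: P1=0, P2=0, P3=0, P4=10
Total waiting = 0 + 0 + 0 + 10 = 10

10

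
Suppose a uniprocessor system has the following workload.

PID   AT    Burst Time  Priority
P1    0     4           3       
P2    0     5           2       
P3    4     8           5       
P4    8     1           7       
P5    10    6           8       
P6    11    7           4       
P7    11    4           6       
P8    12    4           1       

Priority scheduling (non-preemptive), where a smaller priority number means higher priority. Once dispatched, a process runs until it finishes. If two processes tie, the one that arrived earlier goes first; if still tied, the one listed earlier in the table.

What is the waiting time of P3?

5

Schedule: | P2 0-5 | P1 5-9 | P3 9-17 | P8 17-21 | P6 21-28 | P7 28-32 | P4 32-33 | P5 33-39 |
Completion: P1=9  P2=5  P3=17  P4=33  P5=39  P6=28  P7=32  P8=21
Turnaround (C−A): P1=9  P2=5  P3=13  P4=25  P5=29  P6=17  P7=21  P8=9
Waiting(P3) = turnaround − burst = 13 − 8 = 5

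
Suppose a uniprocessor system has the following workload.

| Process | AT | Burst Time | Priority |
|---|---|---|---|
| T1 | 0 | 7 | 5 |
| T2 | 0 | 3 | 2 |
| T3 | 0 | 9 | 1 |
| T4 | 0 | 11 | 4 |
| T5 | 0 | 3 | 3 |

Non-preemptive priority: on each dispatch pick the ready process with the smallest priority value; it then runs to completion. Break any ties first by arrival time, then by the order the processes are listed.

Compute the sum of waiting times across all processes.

Schedule: | T3 0-9 | T2 9-12 | T5 12-15 | T4 15-26 | T1 26-33 |
Completion: T1=33  T2=12  T3=9  T4=26  T5=15
Waiting = turnaround − burst: T1=26, T2=9, T3=0, T4=15, T5=12
Total waiting = 26 + 9 + 0 + 15 + 12 = 62

62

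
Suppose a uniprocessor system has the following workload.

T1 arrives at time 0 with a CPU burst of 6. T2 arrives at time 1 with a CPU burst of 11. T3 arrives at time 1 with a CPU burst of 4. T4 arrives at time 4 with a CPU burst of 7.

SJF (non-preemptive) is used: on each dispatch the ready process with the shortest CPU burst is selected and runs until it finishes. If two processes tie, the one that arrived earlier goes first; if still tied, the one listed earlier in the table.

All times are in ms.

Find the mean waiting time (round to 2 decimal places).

Gantt: | T1 0-6 | T3 6-10 | T4 10-17 | T2 17-28 |
Completion: T1=6  T2=28  T3=10  T4=17
Waiting times: T1=0, T2=16, T3=5, T4=6
Average waiting = (0+16+5+6) / 4 = 27/4 = 6.75

6.75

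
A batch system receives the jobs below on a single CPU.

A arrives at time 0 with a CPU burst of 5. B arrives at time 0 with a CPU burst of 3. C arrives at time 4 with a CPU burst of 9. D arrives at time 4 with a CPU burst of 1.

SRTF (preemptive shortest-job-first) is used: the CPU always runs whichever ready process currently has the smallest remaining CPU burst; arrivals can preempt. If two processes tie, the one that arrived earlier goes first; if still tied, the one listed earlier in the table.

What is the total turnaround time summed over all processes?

27

Schedule: | B 0-3 | A 3-4 | D 4-5 | A 5-9 | C 9-18 |
Completion: A=9  B=3  C=18  D=5
Turnaround = completion − arrival: A=9, B=3, C=14, D=1
Total turnaround = 9 + 3 + 14 + 1 = 27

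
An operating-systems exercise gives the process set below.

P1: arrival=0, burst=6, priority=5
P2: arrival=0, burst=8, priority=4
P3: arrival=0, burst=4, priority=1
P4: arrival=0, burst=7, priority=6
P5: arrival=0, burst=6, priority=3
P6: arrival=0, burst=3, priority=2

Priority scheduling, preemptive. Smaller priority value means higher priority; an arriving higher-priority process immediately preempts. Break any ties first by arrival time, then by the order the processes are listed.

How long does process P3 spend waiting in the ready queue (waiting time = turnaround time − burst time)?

0

Schedule: | P3 0-4 | P6 4-7 | P5 7-13 | P2 13-21 | P1 21-27 | P4 27-34 |
Completion: P1=27  P2=21  P3=4  P4=34  P5=13  P6=7
Waiting(P3) = turnaround − burst = 4 − 4 = 0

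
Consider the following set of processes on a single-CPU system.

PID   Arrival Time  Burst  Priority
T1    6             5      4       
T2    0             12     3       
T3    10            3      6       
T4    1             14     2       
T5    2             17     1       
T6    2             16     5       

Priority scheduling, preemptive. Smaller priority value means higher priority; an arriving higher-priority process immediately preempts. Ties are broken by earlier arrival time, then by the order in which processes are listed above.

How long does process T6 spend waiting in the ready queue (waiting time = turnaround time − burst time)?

Schedule: | T2 0-1 | T4 1-2 | T5 2-19 | T4 19-32 | T2 32-43 | T1 43-48 | T6 48-64 | T3 64-67 |
Completion: T1=48  T2=43  T3=67  T4=32  T5=19  T6=64
Turnaround (C−A): T1=42  T2=43  T3=57  T4=31  T5=17  T6=62
Waiting(T6) = turnaround − burst = 62 − 16 = 46

46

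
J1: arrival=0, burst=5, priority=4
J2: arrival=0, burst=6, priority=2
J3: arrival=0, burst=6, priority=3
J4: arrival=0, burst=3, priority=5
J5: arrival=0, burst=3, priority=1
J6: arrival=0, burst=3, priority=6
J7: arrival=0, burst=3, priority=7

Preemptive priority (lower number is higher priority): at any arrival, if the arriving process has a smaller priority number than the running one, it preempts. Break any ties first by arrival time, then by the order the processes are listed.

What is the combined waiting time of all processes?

96

Gantt: | J5 0-3 | J2 3-9 | J3 9-15 | J1 15-20 | J4 20-23 | J6 23-26 | J7 26-29 |
Completion: J1=20  J2=9  J3=15  J4=23  J5=3  J6=26  J7=29
Waiting = turnaround − burst: J1=15, J2=3, J3=9, J4=20, J5=0, J6=23, J7=26
Total waiting = 15 + 3 + 9 + 20 + 0 + 23 + 26 = 96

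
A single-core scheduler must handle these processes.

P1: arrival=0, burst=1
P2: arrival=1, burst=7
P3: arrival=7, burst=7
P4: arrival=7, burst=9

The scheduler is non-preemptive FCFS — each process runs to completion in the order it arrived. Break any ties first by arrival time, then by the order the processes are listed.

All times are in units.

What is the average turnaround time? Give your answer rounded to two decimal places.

Timeline: | P1 0-1 | P2 1-8 | P3 8-15 | P4 15-24 |
Completion: P1=1  P2=8  P3=15  P4=24
Turnaround (C−A): P1=1  P2=7  P3=8  P4=17
Turnaround times: P1=1, P2=7, P3=8, P4=17
Average turnaround = (1+7+8+17) / 4 = 33/4 = 8.25

8.25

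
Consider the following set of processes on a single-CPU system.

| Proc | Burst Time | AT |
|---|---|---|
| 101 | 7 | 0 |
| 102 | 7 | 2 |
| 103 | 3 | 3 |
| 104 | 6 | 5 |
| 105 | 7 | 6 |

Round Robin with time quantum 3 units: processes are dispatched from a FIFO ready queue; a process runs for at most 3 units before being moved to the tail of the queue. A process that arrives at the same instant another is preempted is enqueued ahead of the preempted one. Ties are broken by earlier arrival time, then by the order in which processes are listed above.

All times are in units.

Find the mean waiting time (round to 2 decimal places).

Timeline: | 101 0-3 | 102 3-6 | 103 6-9 | 101 9-12 | 104 12-15 | 105 15-18 | 102 18-21 | 101 21-22 | 104 22-25 | 105 25-28 | 102 28-29 | 105 29-30 |
Completion: 101=22  102=29  103=9  104=25  105=30
Turnaround (C−A): 101=22  102=27  103=6  104=20  105=24
Waiting times: 101=15, 102=20, 103=3, 104=14, 105=17
Average waiting = (15+20+3+14+17) / 5 = 69/5 = 13.80

13.80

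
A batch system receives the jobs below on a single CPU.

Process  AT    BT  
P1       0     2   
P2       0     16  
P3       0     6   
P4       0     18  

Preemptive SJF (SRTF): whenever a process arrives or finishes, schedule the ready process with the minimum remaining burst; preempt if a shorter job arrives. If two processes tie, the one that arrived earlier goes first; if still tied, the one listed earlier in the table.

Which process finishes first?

Schedule: | P1 0-2 | P3 2-8 | P2 8-24 | P4 24-42 |
Completion: P1=2  P2=24  P3=8  P4=42
Finish order: P1 → P3 → P2 → P4

P1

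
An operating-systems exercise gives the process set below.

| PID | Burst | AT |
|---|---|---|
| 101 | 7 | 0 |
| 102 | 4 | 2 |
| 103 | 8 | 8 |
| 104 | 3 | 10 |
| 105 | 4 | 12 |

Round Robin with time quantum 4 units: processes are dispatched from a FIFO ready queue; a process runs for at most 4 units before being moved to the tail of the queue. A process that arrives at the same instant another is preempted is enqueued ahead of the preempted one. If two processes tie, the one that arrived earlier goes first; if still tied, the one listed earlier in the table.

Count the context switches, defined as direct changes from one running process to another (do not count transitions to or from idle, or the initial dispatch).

6

Timeline: | 101 0-4 | 102 4-8 | 101 8-11 | 103 11-15 | 104 15-18 | 105 18-22 | 103 22-26 |
Completion: 101=11  102=8  103=26  104=18  105=22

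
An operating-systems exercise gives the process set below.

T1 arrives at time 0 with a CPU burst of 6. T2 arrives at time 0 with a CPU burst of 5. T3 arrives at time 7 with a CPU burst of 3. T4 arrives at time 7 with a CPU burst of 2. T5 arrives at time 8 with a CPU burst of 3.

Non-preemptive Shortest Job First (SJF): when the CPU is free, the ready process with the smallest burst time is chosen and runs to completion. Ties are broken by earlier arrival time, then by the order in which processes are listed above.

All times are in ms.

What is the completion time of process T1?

11

Timeline: | T2 0-5 | T1 5-11 | T4 11-13 | T3 13-16 | T5 16-19 |
Completion: T1=11  T2=5  T3=16  T4=13  T5=19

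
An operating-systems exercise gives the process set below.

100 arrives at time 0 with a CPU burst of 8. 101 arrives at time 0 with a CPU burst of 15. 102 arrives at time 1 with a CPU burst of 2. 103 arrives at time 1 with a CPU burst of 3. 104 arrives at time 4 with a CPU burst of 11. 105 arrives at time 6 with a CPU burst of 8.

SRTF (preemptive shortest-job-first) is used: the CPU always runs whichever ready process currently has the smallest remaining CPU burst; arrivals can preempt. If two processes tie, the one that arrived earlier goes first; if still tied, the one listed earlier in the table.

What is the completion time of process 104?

32

Gantt: | 100 0-1 | 102 1-3 | 103 3-6 | 100 6-13 | 105 13-21 | 104 21-32 | 101 32-47 |
Completion: 100=13  101=47  102=3  103=6  104=32  105=21
Turnaround (C−A): 100=13  101=47  102=2  103=5  104=28  105=15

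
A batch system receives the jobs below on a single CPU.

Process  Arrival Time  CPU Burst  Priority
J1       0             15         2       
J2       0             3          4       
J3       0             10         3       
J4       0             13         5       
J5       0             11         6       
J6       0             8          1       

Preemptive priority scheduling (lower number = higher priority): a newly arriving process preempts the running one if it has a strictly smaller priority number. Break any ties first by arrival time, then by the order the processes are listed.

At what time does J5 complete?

60

Schedule: | J6 0-8 | J1 8-23 | J3 23-33 | J2 33-36 | J4 36-49 | J5 49-60 |
Completion: J1=23  J2=36  J3=33  J4=49  J5=60  J6=8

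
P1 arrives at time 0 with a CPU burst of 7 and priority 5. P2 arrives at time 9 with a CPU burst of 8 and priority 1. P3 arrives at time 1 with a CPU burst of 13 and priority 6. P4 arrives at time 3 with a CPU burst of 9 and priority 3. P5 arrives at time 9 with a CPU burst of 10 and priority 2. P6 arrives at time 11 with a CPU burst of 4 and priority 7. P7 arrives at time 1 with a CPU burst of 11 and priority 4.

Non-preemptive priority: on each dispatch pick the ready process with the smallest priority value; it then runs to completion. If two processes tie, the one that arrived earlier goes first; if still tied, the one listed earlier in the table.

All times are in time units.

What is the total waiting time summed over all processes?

Gantt: | P1 0-7 | P4 7-16 | P2 16-24 | P5 24-34 | P7 34-45 | P3 45-58 | P6 58-62 |
Completion: P1=7  P2=24  P3=58  P4=16  P5=34  P6=62  P7=45
Waiting = turnaround − burst: P1=0, P2=7, P3=44, P4=4, P5=15, P6=47, P7=33
Total waiting = 0 + 7 + 44 + 4 + 15 + 47 + 33 = 150

150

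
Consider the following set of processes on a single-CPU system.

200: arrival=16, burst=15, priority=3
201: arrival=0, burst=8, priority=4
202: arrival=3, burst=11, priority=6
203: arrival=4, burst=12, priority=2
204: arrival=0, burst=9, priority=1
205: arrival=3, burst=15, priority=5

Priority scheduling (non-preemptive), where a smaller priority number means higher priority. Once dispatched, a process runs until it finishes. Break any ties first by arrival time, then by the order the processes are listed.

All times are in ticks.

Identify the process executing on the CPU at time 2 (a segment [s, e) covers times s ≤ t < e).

204

Gantt: | 204 0-9 | 203 9-21 | 200 21-36 | 201 36-44 | 205 44-59 | 202 59-70 |
Completion: 200=36  201=44  202=70  203=21  204=9  205=59
Turnaround (C−A): 200=20  201=44  202=67  203=17  204=9  205=56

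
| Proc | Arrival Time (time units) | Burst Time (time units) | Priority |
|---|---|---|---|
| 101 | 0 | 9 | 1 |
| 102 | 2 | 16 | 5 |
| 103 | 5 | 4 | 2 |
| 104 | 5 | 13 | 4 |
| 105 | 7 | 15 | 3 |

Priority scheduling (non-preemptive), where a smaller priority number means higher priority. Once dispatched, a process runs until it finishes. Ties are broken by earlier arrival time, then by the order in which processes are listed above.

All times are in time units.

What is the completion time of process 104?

41

Timeline: | 101 0-9 | 103 9-13 | 105 13-28 | 104 28-41 | 102 41-57 |
Completion: 101=9  102=57  103=13  104=41  105=28
Turnaround (C−A): 101=9  102=55  103=8  104=36  105=21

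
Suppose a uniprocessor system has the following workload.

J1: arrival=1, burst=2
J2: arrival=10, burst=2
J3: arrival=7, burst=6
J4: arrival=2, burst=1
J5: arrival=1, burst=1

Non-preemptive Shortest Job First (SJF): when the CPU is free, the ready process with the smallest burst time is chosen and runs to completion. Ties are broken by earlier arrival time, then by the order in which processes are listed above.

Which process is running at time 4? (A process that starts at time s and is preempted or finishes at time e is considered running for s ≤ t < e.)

J1

Schedule: | idle 0-1 | J5 1-2 | J4 2-3 | J1 3-5 | idle 5-7 | J3 7-13 | J2 13-15 |
Completion: J1=5  J2=15  J3=13  J4=3  J5=2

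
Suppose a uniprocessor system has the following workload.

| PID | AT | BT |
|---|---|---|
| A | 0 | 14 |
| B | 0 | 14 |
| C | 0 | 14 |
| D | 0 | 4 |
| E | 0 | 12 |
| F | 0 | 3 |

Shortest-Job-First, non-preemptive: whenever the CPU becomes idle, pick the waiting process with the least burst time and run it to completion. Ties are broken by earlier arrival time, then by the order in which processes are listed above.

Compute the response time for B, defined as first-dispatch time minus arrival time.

33

Gantt: | F 0-3 | D 3-7 | E 7-19 | A 19-33 | B 33-47 | C 47-61 |
Completion: A=33  B=47  C=61  D=7  E=19  F=3
Turnaround (C−A): A=33  B=47  C=61  D=7  E=19  F=3
Response(B) = first start − arrival = 33 − 0 = 33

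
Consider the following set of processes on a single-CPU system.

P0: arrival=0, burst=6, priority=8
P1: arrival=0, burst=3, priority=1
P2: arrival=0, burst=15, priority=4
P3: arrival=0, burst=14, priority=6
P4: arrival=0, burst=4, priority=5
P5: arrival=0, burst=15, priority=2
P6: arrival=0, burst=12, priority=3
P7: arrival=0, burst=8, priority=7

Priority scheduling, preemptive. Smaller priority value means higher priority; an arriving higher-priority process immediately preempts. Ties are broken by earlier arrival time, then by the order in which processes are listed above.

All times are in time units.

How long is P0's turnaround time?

77

Gantt: | P1 0-3 | P5 3-18 | P6 18-30 | P2 30-45 | P4 45-49 | P3 49-63 | P7 63-71 | P0 71-77 |
Completion: P0=77  P1=3  P2=45  P3=63  P4=49  P5=18  P6=30  P7=71
Turnaround(P0) = completion − arrival = 77 − 0 = 77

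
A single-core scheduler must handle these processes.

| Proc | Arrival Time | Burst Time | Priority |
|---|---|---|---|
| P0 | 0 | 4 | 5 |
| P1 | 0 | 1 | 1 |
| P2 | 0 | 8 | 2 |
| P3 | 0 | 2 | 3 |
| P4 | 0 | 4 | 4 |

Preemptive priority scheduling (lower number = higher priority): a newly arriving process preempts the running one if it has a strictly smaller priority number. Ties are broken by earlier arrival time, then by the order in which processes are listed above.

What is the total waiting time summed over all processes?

Timeline: | P1 0-1 | P2 1-9 | P3 9-11 | P4 11-15 | P0 15-19 |
Completion: P0=19  P1=1  P2=9  P3=11  P4=15
Turnaround (C−A): P0=19  P1=1  P2=9  P3=11  P4=15
Waiting = turnaround − burst: P0=15, P1=0, P2=1, P3=9, P4=11
Total waiting = 15 + 0 + 1 + 9 + 11 = 36

36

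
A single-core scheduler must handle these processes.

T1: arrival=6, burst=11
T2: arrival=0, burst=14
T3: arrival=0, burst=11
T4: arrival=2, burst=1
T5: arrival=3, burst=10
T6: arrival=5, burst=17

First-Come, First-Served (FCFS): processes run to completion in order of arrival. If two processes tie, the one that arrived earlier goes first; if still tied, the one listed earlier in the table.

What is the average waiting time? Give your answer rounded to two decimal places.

23.00

Gantt: | T2 0-14 | T3 14-25 | T4 25-26 | T5 26-36 | T6 36-53 | T1 53-64 |
Completion: T1=64  T2=14  T3=25  T4=26  T5=36  T6=53
Turnaround (C−A): T1=58  T2=14  T3=25  T4=24  T5=33  T6=48
Waiting times: T1=47, T2=0, T3=14, T4=23, T5=23, T6=31
Average waiting = (47+0+14+23+23+31) / 6 = 138/6 = 23.00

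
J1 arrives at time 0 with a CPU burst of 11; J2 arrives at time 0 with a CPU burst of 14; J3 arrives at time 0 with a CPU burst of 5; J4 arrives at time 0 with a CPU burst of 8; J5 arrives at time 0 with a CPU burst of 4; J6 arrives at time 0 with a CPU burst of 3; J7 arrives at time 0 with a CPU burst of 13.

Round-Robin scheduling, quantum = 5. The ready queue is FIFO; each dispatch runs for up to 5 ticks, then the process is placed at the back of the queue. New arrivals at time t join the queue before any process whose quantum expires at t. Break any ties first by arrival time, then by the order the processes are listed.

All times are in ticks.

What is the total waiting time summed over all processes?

217

Gantt: | J1 0-5 | J2 5-10 | J3 10-15 | J4 15-20 | J5 20-24 | J6 24-27 | J7 27-32 | J1 32-37 | J2 37-42 | J4 42-45 | J7 45-50 | J1 50-51 | J2 51-55 | J7 55-58 |
Completion: J1=51  J2=55  J3=15  J4=45  J5=24  J6=27  J7=58
Turnaround (C−A): J1=51  J2=55  J3=15  J4=45  J5=24  J6=27  J7=58
Waiting = turnaround − burst: J1=40, J2=41, J3=10, J4=37, J5=20, J6=24, J7=45
Total waiting = 40 + 41 + 10 + 37 + 20 + 24 + 45 = 217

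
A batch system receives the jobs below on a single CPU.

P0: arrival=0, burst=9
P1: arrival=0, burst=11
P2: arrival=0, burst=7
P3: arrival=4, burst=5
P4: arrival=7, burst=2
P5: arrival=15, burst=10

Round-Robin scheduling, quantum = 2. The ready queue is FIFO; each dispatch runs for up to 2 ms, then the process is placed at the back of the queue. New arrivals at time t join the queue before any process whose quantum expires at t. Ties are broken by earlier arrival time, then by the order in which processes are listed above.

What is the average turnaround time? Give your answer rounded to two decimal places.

Schedule: | P0 0-2 | P1 2-4 | P2 4-6 | P0 6-8 | P3 8-10 | P1 10-12 | P2 12-14 | P4 14-16 | P0 16-18 | P3 18-20 | P1 20-22 | P2 22-24 | P5 24-26 | P0 26-28 | P3 28-29 | P1 29-31 | P2 31-32 | P5 32-34 | P0 34-35 | P1 35-37 | P5 37-39 | P1 39-40 | P5 40-44 |
Completion: P0=35  P1=40  P2=32  P3=29  P4=16  P5=44
Turnaround (C−A): P0=35  P1=40  P2=32  P3=25  P4=9  P5=29
Turnaround times: P0=35, P1=40, P2=32, P3=25, P4=9, P5=29
Average turnaround = (35+40+32+25+9+29) / 6 = 170/6 = 28.33

28.33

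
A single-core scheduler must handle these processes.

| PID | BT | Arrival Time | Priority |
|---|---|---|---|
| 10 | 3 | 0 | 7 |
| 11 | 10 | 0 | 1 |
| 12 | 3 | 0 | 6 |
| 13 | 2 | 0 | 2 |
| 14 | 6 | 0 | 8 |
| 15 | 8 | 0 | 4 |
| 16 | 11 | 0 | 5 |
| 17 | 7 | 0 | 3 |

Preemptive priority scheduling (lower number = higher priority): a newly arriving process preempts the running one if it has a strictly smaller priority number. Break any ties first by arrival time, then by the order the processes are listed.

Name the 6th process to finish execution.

12

Gantt: | 11 0-10 | 13 10-12 | 17 12-19 | 15 19-27 | 16 27-38 | 12 38-41 | 10 41-44 | 14 44-50 |
Completion: 10=44  11=10  12=41  13=12  14=50  15=27  16=38  17=19
Turnaround (C−A): 10=44  11=10  12=41  13=12  14=50  15=27  16=38  17=19
Finish order: 11 → 13 → 17 → 15 → 16 → 12 → 10 → 14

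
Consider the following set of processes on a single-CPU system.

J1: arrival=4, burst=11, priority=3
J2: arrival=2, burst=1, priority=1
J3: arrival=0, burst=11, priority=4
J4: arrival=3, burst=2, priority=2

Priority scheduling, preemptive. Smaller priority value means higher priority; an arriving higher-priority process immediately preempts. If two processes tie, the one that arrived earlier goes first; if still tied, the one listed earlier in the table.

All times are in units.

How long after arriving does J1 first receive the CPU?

Schedule: | J3 0-2 | J2 2-3 | J4 3-5 | J1 5-16 | J3 16-25 |
Completion: J1=16  J2=3  J3=25  J4=5
Turnaround (C−A): J1=12  J2=1  J3=25  J4=2
Response(J1) = first start − arrival = 5 − 4 = 1

1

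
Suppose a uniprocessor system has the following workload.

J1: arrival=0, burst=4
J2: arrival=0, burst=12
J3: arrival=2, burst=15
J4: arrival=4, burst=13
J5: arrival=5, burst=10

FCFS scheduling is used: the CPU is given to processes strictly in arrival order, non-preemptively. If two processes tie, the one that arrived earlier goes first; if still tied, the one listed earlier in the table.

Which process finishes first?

J1

Gantt: | J1 0-4 | J2 4-16 | J3 16-31 | J4 31-44 | J5 44-54 |
Completion: J1=4  J2=16  J3=31  J4=44  J5=54
Turnaround (C−A): J1=4  J2=16  J3=29  J4=40  J5=49
Finish order: J1 → J2 → J3 → J4 → J5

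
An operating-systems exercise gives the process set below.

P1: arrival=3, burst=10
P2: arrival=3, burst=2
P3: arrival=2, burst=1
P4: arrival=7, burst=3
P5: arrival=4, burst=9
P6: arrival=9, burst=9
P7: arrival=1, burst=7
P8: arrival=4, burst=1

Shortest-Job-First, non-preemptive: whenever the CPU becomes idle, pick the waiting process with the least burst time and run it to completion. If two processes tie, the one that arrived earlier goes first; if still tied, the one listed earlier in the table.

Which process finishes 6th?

Gantt: | idle 0-1 | P7 1-8 | P3 8-9 | P8 9-10 | P2 10-12 | P4 12-15 | P5 15-24 | P6 24-33 | P1 33-43 |
Completion: P1=43  P2=12  P3=9  P4=15  P5=24  P6=33  P7=8  P8=10
Finish order: P7 → P3 → P8 → P2 → P4 → P5 → P6 → P1

P5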